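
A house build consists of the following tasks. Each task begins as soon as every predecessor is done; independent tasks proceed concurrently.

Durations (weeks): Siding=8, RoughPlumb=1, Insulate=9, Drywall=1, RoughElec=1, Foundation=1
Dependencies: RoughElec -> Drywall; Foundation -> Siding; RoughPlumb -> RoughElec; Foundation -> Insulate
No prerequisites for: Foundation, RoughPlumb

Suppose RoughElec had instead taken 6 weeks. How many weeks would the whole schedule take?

As given, the longest chain is Foundation→Insulate = 1+9 = 10, so the finish is 10 weeks.
The longest path through RoughElec is only 3 weeks, so RoughElec has float 7.
That remains the longest chain; total 10 weeks.

10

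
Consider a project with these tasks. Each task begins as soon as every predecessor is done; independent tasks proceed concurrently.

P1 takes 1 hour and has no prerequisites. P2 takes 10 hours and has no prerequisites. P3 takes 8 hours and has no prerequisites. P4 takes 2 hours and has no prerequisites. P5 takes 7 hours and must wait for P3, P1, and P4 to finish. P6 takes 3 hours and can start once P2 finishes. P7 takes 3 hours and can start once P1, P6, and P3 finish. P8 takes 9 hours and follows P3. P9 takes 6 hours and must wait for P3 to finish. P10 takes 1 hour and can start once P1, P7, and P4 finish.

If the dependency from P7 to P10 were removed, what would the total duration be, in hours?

Before: longest chain P2→P6→P7→P10 = 10+3+3+1 = 17, finish 17.
Without P7→P10, P10's earliest start moves from 16 to 2.
The longest chain is now P3→P8 = 8+9 = 17, so the schedule takes 17 hours.

17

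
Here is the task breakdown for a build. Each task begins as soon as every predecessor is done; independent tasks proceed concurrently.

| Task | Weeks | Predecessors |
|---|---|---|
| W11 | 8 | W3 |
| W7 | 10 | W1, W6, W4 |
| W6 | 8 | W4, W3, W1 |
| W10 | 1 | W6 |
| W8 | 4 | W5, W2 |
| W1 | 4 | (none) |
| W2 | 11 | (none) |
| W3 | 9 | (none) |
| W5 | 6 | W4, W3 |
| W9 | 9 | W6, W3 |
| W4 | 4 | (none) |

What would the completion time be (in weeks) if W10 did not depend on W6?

27

Original critical path: W3→W6→W7 = 9+8+10 = 27 ⇒ 27 weeks.
Without W6→W10, W10's earliest start moves from 17 to 0.
After: W3→W6→W7 = 9+8+10 = 27 → 27 weeks.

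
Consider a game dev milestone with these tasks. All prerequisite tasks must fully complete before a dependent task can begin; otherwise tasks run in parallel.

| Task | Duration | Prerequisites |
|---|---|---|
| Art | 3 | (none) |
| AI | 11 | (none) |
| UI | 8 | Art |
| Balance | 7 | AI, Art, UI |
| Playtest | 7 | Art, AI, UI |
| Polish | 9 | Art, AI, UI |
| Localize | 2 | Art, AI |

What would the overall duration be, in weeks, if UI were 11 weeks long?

As given, the longest chain is Art→UI→Polish = 3+8+9 = 20, so the finish is 20 weeks.
UI lies on that path, so at 11 weeks the path becomes 23 weeks.
No other chain overtakes it, so the finish is 23 weeks.

23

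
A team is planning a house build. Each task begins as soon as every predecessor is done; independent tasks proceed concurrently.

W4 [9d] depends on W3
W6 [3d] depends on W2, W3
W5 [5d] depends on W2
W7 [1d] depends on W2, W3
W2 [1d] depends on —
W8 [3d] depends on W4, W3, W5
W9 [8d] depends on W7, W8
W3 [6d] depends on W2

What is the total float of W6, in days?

17

Critical path: W2→W3→W4→W8→W9 = 1+6+9+3+8 = 27, so the finish is 27 days.
Longest path through W6: 10 days (earliest finish 10, latest finish 27).
So W6 can slip 27 − 10 = 17 days.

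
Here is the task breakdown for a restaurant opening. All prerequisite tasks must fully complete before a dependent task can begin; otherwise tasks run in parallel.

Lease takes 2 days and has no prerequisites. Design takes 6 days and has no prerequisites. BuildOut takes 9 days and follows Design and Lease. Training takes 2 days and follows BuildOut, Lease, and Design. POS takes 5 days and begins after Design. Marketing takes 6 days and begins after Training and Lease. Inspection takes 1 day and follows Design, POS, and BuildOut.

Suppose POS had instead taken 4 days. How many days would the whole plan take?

23

Critical path before the change: Design→BuildOut→Training→Marketing = 6+9+2+6 = 23 giving 23 days.
POS is off the critical path — its longest chain is 12 days, giving 11 of slack.
That remains the longest chain; total 23 days.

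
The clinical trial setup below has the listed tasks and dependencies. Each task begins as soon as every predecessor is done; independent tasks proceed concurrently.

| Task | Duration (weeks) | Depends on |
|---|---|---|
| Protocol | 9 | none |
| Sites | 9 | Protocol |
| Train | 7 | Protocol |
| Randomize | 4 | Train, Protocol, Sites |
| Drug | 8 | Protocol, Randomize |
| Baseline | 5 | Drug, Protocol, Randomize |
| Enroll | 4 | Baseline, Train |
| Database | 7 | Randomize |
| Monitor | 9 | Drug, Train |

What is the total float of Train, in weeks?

2

The longest chain is Protocol→Sites→Randomize→Drug→Baseline→Enroll = 9+9+4+8+5+4 = 39; overall finish 39 weeks.
The longest chain containing Train totals 37 weeks.
Slack of Train = 11 − 9 = 2 weeks.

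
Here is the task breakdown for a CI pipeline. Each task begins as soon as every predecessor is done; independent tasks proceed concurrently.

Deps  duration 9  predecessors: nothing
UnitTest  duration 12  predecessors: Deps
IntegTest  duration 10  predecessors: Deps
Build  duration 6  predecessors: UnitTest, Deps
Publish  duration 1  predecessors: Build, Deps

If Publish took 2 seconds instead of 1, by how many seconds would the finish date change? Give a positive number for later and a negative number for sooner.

1

Baseline: Deps→UnitTest→Build→Publish = 9+12+6+1 = 28 → 28 seconds.
Publish lies on that path, so at 2 seconds the path becomes 29 seconds.
That remains the longest chain; total 29 seconds.
Change in finish: 29 − 28 = +1 seconds.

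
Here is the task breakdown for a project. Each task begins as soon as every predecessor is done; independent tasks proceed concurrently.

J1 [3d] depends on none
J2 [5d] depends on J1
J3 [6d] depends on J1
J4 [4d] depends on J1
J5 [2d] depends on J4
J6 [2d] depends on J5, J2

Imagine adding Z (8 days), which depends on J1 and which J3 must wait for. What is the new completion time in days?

Originally the schedule takes 11 days.
With Z inserted, J3 now waits for max(J1, Z).
New critical path: J1→Z→J3 = 3+8+6 = 17 ⇒ 17 days.

17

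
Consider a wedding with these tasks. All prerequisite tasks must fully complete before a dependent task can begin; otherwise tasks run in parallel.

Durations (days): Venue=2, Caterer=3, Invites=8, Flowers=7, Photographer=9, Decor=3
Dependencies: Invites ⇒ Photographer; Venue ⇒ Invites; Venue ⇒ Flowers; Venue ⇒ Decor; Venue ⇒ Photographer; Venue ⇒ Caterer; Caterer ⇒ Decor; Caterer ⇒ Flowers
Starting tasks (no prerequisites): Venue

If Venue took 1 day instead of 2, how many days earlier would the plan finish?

1

As given, the longest chain is Venue→Invites→Photographer = 2+8+9 = 19, so the finish is 19 days.
Venue lies on that path, so at 1 day the path becomes 18 days.
The critical path is still Venue→Invites→Photographer; finish is now 18 days.
Change in finish: 18 − 19 = -1 days.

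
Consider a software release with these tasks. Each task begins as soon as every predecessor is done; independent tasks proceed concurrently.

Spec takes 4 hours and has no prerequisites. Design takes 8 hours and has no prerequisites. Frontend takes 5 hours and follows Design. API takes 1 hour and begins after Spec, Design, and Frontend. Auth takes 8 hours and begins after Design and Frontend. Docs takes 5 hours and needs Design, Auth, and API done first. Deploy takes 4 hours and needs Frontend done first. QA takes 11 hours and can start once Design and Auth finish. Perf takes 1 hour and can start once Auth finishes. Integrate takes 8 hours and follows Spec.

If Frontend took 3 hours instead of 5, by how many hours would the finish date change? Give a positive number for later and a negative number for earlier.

-2

Baseline: Design→Frontend→Auth→QA = 8+5+8+11 = 32 → 32 hours.
Frontend is on the critical path; changing it to 3 makes that path 30 hours.
The critical path is still Design→Frontend→Auth→QA; finish is now 30 hours.
Change in finish: 30 − 32 = -2 hours.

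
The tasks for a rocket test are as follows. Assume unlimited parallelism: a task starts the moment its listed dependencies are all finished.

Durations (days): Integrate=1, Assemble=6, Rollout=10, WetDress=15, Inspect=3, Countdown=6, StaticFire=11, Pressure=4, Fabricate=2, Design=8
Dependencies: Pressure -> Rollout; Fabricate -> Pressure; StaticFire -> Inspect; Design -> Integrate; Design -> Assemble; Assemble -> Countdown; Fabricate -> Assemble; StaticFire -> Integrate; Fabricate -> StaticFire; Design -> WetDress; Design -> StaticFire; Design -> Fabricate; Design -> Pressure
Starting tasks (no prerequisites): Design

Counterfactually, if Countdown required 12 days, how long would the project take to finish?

28

Actual critical path: Design→Fabricate→Pressure→Rollout = 8+2+4+10 = 24 ⇒ 24 days.
Countdown has 2 days of float (longest path through it is 22).
Now Design→Fabricate→Assemble→Countdown = 8+2+6+12 = 28 is longest, so the finish becomes 28 days.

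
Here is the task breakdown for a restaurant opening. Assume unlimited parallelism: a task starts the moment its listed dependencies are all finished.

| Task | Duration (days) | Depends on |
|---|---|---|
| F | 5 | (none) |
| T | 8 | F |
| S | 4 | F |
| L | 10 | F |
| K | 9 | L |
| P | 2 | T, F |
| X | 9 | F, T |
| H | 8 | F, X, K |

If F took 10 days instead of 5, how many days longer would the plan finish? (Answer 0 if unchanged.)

Critical path before the change: F→L→K→H = 5+10+9+8 = 32 giving 32 days.
F is on the critical path; changing it to 10 makes that path 37 days.
That remains the longest chain; total 37 days.
Change in finish: 37 − 32 = +5 days.

5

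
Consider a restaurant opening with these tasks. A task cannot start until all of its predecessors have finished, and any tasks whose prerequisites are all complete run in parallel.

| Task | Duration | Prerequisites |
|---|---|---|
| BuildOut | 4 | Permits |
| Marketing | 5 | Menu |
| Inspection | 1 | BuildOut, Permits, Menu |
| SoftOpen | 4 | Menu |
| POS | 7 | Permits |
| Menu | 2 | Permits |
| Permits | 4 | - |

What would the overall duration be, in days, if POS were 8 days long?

12

As given, the longest chain is Permits→POS = 4+7 = 11, so the finish is 11 days.
POS lies on that path, so at 8 days the path becomes 12 days.
No other chain overtakes it, so the finish is 12 days.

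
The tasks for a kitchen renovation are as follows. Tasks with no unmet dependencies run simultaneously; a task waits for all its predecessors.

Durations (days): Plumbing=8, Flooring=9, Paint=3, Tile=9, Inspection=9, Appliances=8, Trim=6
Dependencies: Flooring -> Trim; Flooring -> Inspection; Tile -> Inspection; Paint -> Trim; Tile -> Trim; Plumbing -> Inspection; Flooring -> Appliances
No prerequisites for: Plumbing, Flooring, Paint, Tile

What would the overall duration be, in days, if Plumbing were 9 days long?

18

Critical path before the change: Flooring→Inspection = 9+9 = 18 giving 18 days.
The longest path through Plumbing is only 17 days, so Plumbing has float 1.
The binding chain switches to Plumbing→Inspection = 9+9 = 18; finish 18 days.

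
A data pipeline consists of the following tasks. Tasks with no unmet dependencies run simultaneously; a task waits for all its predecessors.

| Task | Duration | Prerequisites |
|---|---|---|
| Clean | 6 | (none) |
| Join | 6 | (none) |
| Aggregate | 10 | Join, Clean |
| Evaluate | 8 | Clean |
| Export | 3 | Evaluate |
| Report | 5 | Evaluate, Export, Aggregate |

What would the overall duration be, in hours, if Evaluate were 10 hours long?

24

The binding path is Clean→Evaluate→Export→Report = 6+8+3+5 = 22; finish at 22 hours.
Since Evaluate is critical, the +2 change carries straight to that chain (now 24 hours).
The critical path is still Clean→Evaluate→Export→Report; finish is now 24 hours.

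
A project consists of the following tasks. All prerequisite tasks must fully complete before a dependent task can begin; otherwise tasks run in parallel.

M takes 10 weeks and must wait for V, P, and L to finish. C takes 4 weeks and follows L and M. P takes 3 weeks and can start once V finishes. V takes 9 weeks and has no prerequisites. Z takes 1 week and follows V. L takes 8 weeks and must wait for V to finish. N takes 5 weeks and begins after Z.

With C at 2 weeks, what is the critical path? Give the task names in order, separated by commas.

The binding path is V→L→M→C = 9+8+10+4 = 31; finish at 31 weeks.
C lies on that path, so at 2 weeks the path becomes 29 weeks.
That remains the longest chain; total 29 weeks.

V, L, M, C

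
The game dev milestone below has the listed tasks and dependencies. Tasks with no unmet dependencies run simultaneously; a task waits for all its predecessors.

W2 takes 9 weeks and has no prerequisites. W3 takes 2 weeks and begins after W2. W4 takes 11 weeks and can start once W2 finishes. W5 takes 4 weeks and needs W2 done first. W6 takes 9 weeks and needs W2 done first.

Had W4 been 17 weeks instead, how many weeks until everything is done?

Critical path before the change: W2→W4 = 9+11 = 20 giving 20 weeks.
W4 lies on that path, so at 17 weeks the path becomes 26 weeks.
No other chain overtakes it, so the finish is 26 weeks.

26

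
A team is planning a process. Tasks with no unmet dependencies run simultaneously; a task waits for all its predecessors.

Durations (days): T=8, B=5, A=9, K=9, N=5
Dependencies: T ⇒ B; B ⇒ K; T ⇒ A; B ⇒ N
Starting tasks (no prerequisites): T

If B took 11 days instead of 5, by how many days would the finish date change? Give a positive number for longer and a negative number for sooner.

Baseline: T→B→K = 8+5+9 = 22 → 22 days.
Since B is critical, the +6 change carries straight to that chain (now 28 days).
That remains the longest chain; total 28 days.
Change in finish: 28 − 22 = +6 days.

6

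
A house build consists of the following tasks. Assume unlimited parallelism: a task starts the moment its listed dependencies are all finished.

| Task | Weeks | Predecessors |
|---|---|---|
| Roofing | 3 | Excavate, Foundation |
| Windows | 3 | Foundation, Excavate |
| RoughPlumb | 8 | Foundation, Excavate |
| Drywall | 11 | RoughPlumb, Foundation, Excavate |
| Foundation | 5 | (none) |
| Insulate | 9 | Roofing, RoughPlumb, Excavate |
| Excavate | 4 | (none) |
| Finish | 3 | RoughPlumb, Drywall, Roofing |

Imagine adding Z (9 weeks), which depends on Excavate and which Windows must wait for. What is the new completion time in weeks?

Originally the schedule takes 27 weeks.
With Z inserted, Windows now waits for max(Foundation, Excavate, Z).
New critical path: Foundation→RoughPlumb→Drywall→Finish = 5+8+11+3 = 27 ⇒ 27 weeks.

27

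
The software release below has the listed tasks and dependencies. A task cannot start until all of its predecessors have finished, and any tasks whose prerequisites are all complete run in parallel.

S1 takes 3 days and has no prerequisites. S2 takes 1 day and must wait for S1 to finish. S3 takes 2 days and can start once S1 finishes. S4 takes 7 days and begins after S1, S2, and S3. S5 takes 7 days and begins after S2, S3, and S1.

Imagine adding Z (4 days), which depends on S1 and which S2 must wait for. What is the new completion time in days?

Originally the project takes 12 days.
With Z inserted, S2 now waits for max(S1, Z).
New critical path: S1→Z→S2→S4 = 3+4+1+7 = 15 ⇒ 15 days.

15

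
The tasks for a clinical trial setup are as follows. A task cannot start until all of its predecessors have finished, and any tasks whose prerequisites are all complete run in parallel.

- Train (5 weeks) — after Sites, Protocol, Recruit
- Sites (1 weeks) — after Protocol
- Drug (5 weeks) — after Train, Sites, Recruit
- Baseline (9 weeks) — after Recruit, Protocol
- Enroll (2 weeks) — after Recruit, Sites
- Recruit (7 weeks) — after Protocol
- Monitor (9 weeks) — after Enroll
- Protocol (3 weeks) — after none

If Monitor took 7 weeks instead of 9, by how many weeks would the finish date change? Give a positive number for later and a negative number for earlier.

Actual critical path: Protocol→Recruit→Enroll→Monitor = 3+7+2+9 = 21 ⇒ 21 weeks.
Monitor lies on that path, so at 7 weeks the path becomes 19 weeks.
Now Protocol→Recruit→Train→Drug = 3+7+5+5 = 20 is longest, so the finish becomes 20 weeks.
Change in finish: 20 − 21 = -1 weeks.

-1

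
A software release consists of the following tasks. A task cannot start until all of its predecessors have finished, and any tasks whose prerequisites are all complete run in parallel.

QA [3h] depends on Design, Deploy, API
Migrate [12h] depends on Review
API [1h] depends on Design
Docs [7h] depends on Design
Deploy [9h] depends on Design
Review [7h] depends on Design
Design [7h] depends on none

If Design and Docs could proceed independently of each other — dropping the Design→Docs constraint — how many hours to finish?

26

With the dependency in place, Design→Review→Migrate = 7+7+12 = 26 sets the finish at 26 hours.
Without Design→Docs, Docs's earliest start moves from 7 to 0.
After: Design→Review→Migrate = 7+7+12 = 26 → 26 hours.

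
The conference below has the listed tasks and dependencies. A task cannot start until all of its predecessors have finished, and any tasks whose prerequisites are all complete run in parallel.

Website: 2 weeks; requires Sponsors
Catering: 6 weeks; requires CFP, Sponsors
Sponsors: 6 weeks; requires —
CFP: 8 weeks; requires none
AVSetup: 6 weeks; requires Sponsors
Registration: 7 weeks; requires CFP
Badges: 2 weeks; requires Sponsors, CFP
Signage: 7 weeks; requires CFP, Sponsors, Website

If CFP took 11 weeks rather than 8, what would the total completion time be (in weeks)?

18

Critical path before the change: CFP→Registration = 8+7 = 15 giving 15 weeks.
CFP lies on that path, so at 11 weeks the path becomes 18 weeks.
No other chain overtakes it, so the finish is 18 weeks.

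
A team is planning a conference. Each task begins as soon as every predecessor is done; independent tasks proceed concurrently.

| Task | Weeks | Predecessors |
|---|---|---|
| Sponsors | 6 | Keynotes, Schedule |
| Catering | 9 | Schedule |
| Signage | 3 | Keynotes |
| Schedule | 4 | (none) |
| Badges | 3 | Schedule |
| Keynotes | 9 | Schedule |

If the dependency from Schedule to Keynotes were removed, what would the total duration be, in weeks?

15

Before: longest chain Schedule→Keynotes→Sponsors = 4+9+6 = 19, finish 19.
Without Schedule→Keynotes, Keynotes's earliest start moves from 4 to 0.
The longest chain is now Keynotes→Sponsors = 9+6 = 15, so the job takes 15 weeks.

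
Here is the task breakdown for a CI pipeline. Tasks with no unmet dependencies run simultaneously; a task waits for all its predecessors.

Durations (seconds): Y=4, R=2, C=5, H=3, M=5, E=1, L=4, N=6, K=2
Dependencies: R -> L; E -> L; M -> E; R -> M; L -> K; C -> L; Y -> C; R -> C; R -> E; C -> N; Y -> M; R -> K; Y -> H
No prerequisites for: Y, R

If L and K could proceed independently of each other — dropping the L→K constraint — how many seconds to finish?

15

Original critical path: Y→M→E→L→K = 4+5+1+4+2 = 16 ⇒ 16 seconds.
Without L→K, K's earliest start moves from 14 to 2.
After: Y→C→N = 4+5+6 = 15 → 15 seconds.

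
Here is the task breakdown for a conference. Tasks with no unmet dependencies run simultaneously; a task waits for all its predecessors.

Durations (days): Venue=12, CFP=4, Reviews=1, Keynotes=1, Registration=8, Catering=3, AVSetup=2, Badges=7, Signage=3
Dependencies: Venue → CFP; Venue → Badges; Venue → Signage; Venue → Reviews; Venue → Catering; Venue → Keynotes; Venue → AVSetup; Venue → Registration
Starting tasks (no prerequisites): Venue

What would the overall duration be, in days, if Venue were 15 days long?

23

The binding path is Venue→Registration = 12+8 = 20; finish at 20 days.
Venue lies on that path, so at 15 days the path becomes 23 days.
The critical path is still Venue→Registration; finish is now 23 days.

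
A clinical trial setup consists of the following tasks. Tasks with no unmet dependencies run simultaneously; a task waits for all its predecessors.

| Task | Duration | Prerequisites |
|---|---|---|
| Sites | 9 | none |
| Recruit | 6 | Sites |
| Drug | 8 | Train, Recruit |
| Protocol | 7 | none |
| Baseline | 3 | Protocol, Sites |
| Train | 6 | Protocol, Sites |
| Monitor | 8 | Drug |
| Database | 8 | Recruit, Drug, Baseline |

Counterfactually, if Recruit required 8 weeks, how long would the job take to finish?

33

Actual critical path: Sites→Recruit→Drug→Database = 9+6+8+8 = 31 ⇒ 31 weeks.
Recruit lies on that path, so at 8 weeks the path becomes 33 weeks.
No other chain overtakes it, so the finish is 33 weeks.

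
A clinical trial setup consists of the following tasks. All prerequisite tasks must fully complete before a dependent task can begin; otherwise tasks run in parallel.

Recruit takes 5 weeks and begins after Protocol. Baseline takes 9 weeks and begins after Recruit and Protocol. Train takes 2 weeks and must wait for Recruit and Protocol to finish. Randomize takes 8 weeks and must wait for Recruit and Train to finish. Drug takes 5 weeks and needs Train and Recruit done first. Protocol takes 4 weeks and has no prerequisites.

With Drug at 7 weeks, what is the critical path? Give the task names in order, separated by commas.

Protocol, Recruit, Train, Randomize

Baseline: Protocol→Recruit→Train→Randomize = 4+5+2+8 = 19 → 19 weeks.
Drug has 3 weeks of float (longest path through it is 16).
The critical path is still Protocol→Recruit→Train→Randomize; finish is now 19 weeks.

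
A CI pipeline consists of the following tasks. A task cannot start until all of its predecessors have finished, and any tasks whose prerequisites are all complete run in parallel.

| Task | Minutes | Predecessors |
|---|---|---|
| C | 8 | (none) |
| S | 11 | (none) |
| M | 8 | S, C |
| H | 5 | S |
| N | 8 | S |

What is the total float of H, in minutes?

3

The longest chain is S→M = 11+8 = 19; overall finish 19 minutes.
The longest chain containing H totals 16 minutes.
So H can slip 19 − 16 = 3 minutes.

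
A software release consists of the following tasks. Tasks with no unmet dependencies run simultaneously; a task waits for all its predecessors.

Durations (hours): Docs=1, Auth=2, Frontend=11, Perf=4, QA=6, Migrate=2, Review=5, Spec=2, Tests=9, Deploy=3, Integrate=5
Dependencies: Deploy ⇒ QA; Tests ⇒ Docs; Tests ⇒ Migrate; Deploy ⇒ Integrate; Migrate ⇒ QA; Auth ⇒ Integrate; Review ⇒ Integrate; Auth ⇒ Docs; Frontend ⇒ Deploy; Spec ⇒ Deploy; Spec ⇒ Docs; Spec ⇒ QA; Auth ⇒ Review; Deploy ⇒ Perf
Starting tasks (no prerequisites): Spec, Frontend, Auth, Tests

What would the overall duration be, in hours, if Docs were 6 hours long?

Baseline: Frontend→Deploy→QA = 11+3+6 = 20 → 20 hours.
The longest path through Docs is only 10 hours, so Docs has float 10.
The critical path is still Frontend→Deploy→QA; finish is now 20 hours.

20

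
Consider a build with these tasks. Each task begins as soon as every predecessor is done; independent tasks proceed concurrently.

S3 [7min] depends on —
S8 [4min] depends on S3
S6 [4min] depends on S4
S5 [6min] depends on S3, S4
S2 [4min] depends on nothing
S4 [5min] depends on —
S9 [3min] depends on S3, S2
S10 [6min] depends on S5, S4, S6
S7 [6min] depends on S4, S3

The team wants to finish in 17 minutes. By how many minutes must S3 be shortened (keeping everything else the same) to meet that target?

Current finish: 19 minutes; target: 17.
S3 is on every critical path, so each minute cut from S3 cuts the finish by one (this holds down to a finish of 17).
Need 19 − 17 = 2 minutes off S3 → S3 becomes 5 minutes, finish becomes 17.

2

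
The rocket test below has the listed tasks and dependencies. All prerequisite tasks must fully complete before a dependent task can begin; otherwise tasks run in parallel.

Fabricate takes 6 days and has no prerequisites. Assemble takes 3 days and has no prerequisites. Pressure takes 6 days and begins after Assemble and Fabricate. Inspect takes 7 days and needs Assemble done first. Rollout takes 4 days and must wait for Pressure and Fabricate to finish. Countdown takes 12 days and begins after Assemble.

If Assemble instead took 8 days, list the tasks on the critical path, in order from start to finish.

Critical path before the change: Fabricate→Pressure→Rollout = 6+6+4 = 16 giving 16 days.
The longest path through Assemble is only 15 days, so Assemble has float 1.
Now Assemble→Countdown = 8+12 = 20 is longest, so the finish becomes 20 days.

Assemble, Countdown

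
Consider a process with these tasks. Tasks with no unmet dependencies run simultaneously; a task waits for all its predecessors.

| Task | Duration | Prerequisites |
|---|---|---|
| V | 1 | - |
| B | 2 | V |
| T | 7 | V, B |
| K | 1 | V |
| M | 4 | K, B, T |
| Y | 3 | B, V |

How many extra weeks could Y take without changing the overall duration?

Critical path: V→B→T→M = 1+2+7+4 = 14, so the finish is 14 weeks.
The longest chain containing Y totals 6 weeks.
Slack of Y = 11 − 3 = 8 weeks.

8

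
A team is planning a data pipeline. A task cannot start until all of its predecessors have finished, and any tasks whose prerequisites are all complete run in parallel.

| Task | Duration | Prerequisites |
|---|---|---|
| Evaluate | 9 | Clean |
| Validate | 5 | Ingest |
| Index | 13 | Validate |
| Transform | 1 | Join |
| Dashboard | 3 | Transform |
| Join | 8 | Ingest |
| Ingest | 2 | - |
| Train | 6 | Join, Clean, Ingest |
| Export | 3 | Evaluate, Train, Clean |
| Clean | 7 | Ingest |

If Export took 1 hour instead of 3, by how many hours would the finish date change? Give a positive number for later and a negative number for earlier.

-1

Baseline: Ingest→Clean→Evaluate→Export = 2+7+9+3 = 21 → 21 hours.
Export lies on that path, so at 1 hour the path becomes 19 hours.
New critical path: Ingest→Validate→Index = 2+5+13 = 20 ⇒ 20 hours.
Change in finish: 20 − 21 = -1 hours.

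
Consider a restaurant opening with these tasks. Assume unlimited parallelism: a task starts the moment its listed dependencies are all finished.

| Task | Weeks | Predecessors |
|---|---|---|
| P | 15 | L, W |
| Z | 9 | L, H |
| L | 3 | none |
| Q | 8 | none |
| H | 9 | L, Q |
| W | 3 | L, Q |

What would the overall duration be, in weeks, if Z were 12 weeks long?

Critical path before the change: Q→H→Z = 8+9+9 = 26 giving 26 weeks.
Z lies on that path, so at 12 weeks the path becomes 29 weeks.
No other chain overtakes it, so the finish is 29 weeks.

29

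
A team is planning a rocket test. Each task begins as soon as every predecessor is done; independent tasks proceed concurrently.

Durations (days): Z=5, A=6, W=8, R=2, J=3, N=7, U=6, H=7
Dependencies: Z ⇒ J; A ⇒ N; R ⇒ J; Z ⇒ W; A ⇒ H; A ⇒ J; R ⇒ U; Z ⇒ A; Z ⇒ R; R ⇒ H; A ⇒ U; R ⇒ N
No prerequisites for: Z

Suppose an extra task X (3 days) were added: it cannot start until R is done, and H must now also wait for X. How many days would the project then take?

18

Originally the project takes 18 days.
With X inserted, H now waits for max(R, A, X).
New critical path: Z→A→N = 5+6+7 = 18 ⇒ 18 days.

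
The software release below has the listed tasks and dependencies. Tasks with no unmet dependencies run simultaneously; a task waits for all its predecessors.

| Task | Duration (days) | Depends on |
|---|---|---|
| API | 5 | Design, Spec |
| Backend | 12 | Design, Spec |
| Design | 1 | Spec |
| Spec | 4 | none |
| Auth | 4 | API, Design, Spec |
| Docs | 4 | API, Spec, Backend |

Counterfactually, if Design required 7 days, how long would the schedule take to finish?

27

The binding path is Spec→Design→Backend→Docs = 4+1+12+4 = 21; finish at 21 days.
Design is on the critical path; changing it to 7 makes that path 27 days.
The critical path is still Spec→Design→Backend→Docs; finish is now 27 days.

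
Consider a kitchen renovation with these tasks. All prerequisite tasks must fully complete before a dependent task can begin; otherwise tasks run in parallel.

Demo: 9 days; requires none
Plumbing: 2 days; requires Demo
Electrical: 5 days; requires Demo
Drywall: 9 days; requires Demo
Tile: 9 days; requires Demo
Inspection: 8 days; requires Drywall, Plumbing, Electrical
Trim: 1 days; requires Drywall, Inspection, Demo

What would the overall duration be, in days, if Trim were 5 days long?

Baseline: Demo→Drywall→Inspection→Trim = 9+9+8+1 = 27 → 27 days.
Trim lies on that path, so at 5 days the path becomes 31 days.
No other chain overtakes it, so the finish is 31 days.

31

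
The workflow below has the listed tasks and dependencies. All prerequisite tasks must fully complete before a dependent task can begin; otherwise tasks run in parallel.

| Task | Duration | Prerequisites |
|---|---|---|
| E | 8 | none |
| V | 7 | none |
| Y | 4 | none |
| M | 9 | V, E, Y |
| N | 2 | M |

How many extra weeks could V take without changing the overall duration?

1

Critical path: E→M→N = 8+9+2 = 19, so the finish is 19 weeks.
Longest path through V: 18 weeks (earliest finish 7, latest finish 8).
So V can slip 8 − 7 = 1 week.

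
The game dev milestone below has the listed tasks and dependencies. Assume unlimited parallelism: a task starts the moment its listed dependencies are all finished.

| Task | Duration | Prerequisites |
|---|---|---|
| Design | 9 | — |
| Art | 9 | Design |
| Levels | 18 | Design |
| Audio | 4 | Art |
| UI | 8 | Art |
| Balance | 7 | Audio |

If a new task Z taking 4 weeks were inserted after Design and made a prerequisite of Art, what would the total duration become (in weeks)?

Originally the schedule takes 29 weeks.
With Z inserted, Art now waits for max(Design, Z).
New critical path: Design→Z→Art→Audio→Balance = 9+4+9+4+7 = 33 ⇒ 33 weeks.

33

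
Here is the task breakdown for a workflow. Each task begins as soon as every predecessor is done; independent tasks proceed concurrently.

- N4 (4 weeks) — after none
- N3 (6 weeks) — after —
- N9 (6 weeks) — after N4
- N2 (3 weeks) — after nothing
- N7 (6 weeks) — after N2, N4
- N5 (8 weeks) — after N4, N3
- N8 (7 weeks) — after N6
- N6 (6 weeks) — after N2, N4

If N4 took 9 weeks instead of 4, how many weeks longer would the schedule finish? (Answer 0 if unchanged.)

The binding path is N4→N6→N8 = 4+6+7 = 17; finish at 17 weeks.
N4 lies on that path, so at 9 weeks the path becomes 22 weeks.
No other chain overtakes it, so the finish is 22 weeks.
Change in finish: 22 − 17 = +5 weeks.

5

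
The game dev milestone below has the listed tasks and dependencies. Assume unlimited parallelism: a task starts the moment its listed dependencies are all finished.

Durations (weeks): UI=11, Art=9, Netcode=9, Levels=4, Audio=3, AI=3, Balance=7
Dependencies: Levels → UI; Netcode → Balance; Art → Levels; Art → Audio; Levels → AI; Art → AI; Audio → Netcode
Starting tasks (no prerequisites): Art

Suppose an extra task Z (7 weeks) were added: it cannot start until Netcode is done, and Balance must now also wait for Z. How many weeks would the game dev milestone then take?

35

Originally the game dev milestone takes 28 weeks.
With Z inserted, Balance now waits for max(Netcode, Z).
New critical path: Art→Audio→Netcode→Z→Balance = 9+3+9+7+7 = 35 ⇒ 35 weeks.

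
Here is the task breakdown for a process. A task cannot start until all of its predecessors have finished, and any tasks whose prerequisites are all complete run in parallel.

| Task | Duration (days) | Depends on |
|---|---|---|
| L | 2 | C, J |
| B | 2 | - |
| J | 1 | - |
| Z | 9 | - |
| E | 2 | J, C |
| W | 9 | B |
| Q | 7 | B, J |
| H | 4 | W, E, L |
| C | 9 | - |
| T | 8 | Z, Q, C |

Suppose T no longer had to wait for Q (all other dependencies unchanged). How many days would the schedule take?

Before: longest chain C→T = 9+8 = 17, finish 17.
Dropping Q→T doesn't change T's earliest start (9); another predecessor still binds.
The longest chain is now C→T = 9+8 = 17, so the schedule takes 17 days.

17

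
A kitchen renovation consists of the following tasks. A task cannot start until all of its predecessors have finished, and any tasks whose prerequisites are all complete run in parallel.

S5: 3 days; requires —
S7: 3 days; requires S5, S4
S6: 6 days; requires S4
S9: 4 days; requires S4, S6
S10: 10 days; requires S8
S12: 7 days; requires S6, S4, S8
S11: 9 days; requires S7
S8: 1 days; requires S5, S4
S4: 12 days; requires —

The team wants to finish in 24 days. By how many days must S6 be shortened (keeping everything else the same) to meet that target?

1

Current finish: 25 days; target: 24.
S6 is on every critical path, so each day cut from S6 cuts the finish by one (this holds down to a finish of 24).
Need 25 − 24 = 1 day off S6 → S6 becomes 5 days, finish becomes 24.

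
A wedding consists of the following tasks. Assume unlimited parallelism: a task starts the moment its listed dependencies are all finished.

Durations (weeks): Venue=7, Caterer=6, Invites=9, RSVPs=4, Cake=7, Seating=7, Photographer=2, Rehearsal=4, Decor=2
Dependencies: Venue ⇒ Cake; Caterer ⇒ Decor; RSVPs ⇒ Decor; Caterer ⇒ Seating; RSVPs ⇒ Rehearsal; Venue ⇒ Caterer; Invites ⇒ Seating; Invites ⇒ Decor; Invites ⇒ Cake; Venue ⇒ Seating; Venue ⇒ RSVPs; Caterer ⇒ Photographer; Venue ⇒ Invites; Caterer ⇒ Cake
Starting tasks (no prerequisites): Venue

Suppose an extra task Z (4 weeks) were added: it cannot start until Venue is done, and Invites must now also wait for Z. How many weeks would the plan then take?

Originally the plan takes 23 weeks.
With Z inserted, Invites now waits for max(Venue, Z).
New critical path: Venue→Z→Invites→Cake = 7+4+9+7 = 27 ⇒ 27 weeks.

27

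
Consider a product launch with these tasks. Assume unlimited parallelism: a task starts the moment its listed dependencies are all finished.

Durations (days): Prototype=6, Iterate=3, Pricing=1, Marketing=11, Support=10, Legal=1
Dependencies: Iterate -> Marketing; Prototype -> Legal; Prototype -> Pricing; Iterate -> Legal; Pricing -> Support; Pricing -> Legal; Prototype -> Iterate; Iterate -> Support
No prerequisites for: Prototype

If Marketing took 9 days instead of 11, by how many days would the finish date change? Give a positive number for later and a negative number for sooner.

-1

As given, the longest chain is Prototype→Iterate→Marketing = 6+3+11 = 20, so the finish is 20 days.
Marketing is on the critical path; changing it to 9 makes that path 18 days.
New critical path: Prototype→Iterate→Support = 6+3+10 = 19 ⇒ 19 days.
Change in finish: 19 − 20 = -1 days.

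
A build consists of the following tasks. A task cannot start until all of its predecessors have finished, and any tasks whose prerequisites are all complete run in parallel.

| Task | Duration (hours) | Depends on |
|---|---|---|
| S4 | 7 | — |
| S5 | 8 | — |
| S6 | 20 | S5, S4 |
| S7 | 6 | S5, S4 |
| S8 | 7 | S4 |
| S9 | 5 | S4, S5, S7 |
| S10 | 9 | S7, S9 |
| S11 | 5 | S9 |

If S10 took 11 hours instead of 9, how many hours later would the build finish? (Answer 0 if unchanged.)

As given, the longest chain is S5→S7→S9→S10 = 8+6+5+9 = 28, so the finish is 28 hours.
S10 is on the critical path; changing it to 11 makes that path 30 hours.
That remains the longest chain; total 30 hours.
Change in finish: 30 − 28 = +2 hours.

2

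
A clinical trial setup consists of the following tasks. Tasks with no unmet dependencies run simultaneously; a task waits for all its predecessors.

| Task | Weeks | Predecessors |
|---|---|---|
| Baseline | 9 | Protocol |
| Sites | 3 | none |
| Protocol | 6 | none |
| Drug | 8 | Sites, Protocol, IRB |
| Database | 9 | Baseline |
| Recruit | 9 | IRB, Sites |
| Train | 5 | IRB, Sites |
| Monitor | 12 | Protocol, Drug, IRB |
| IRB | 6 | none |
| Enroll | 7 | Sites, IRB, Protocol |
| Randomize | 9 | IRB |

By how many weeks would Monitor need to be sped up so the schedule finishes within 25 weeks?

Current finish: 26 weeks; target: 25.
Monitor is on every critical path, so each week cut from Monitor cuts the finish by one (this holds down to a finish of 24).
Need 26 − 25 = 1 week off Monitor → Monitor becomes 11 weeks, finish becomes 25.

1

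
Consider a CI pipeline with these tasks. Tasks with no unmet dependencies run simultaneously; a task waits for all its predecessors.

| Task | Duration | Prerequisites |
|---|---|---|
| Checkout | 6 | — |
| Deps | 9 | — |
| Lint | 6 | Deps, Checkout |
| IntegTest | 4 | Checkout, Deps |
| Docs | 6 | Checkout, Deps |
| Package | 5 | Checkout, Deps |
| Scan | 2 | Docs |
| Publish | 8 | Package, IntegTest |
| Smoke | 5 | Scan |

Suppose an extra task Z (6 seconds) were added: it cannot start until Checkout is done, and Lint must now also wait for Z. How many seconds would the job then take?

Originally the job takes 22 seconds.
With Z inserted, Lint now waits for max(Deps, Checkout, Z).
New critical path: Deps→Docs→Scan→Smoke = 9+6+2+5 = 22 ⇒ 22 seconds.

22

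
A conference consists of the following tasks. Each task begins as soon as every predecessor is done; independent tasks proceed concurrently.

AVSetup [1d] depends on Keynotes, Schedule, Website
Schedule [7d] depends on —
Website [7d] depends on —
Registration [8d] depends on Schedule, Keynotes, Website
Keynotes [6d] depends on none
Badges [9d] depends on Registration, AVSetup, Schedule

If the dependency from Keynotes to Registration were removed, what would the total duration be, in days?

With the dependency in place, Schedule→Registration→Badges = 7+8+9 = 24 sets the finish at 24 days.
Dropping Keynotes→Registration doesn't change Registration's earliest start (7); another predecessor still binds.
The longest chain is now Schedule→Registration→Badges = 7+8+9 = 24, so the conference takes 24 days.

24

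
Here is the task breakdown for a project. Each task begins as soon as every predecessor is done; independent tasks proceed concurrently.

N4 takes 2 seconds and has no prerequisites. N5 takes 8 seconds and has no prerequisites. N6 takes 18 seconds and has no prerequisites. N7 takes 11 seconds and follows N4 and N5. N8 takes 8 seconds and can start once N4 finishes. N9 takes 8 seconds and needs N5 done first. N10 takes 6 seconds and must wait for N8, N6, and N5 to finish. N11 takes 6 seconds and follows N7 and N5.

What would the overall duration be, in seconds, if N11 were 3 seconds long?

24

Critical path before the change: N5→N7→N11 = 8+11+6 = 25 giving 25 seconds.
N11 lies on that path, so at 3 seconds the path becomes 22 seconds.
The binding chain switches to N6→N10 = 18+6 = 24; finish 24 seconds.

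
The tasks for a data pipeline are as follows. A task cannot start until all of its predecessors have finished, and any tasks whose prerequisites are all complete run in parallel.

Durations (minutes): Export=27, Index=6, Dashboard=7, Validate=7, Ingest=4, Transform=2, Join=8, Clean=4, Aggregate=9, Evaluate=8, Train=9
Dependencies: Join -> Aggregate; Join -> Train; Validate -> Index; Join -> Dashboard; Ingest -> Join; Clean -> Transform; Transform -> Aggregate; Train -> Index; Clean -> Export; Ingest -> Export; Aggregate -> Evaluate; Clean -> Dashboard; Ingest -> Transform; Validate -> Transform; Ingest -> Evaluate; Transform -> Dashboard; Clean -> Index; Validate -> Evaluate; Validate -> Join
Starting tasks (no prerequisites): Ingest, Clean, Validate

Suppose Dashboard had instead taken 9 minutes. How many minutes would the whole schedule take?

Baseline: Validate→Join→Aggregate→Evaluate = 7+8+9+8 = 32 → 32 minutes.
Dashboard is off the critical path — its longest chain is 22 minutes, giving 10 of slack.
No other chain overtakes it, so the finish is 32 minutes.

32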